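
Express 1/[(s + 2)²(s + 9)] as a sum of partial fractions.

Cover-up at s=-9: C = 1/(-9 + 2)² = 1/49. Cover-up at s=-2: B = 1/(-2 + 9) = 1/7. Comparing s² coeff: A = -C = -1/49
Result: (-1/49)/(s + 2) + (1/7)/(s + 2)² + (1/49)/(s + 9)


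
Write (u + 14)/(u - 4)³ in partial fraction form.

(u + 14) = P(u - 4)² + Q(u - 4) + R. At u = 4: R = 1·4 + 14 = 18. Coefficients: P = 0, Q = 1
Result: 1/(u - 4)² + 18/(u - 4)³


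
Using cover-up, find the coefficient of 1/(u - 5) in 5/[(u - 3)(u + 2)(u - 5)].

Cover (u - 5), set u=5: 5/[(5 - 3)(5 + 2)] = 5/14


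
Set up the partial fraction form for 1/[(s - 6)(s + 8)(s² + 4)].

Two linear + quadratic: P/(s - 6) + Q/(s + 8) + (Rs + S)/(s² + 4)


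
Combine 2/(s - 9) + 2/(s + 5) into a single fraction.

Common denominator (s - 9)(s + 5). Numerator: 2(s + 5) + 2(s - 9) = (2s + 10) + (2s - 18) = 4s - 8
Result: (4s - 8)/[(s - 9)(s + 5)]


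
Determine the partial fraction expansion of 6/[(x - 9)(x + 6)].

6/(x - 9)(x + 6) = α/(x - 9) + β/(x + 6). α = 6/(9 + 6) = 2/5, β = 6/(-6 - 9) = -2/5
Result: (2/5)/(x - 9) - (2/5)/(x + 6)


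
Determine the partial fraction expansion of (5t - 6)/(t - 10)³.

(5t - 6) = A(t - 10)² + B(t - 10) + C. At t = 10: C = 5·10 - 6 = 44. Coefficients: A = 0, B = 5
Result: 5/(t - 10)² + 44/(t - 10)³


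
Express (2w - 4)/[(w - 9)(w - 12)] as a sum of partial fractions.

At w=9: A = (2·9 - 4)/(9 - 12) = -14/3. At w=12: B = (2·12 - 4)/(12 - 9) = 20/3
Result: (-14/3)/(w - 9) + (20/3)/(w - 12)


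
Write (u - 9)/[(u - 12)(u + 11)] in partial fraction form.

At u=12: P = (1·12 - 9)/(12 + 11) = 3/23. At u=-11: Q = (1·(-11) - 9)/(-11 - 12) = 20/23
Result: (3/23)/(u - 12) + (20/23)/(u + 11)


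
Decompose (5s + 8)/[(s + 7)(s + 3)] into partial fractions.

At s=-7: P = (5·(-7) + 8)/(-7 + 3) = 27/4. At s=-3: Q = (5·(-3) + 8)/(-3 + 7) = -7/4
Result: (27/4)/(s + 7) - (7/4)/(s + 3)


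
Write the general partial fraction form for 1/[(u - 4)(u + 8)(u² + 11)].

Two linear + quadratic: P/(u - 4) + Q/(u + 8) + (Ru + S)/(u² + 11)


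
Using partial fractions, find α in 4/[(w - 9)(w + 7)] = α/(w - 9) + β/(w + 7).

Cover-up at w = 9: α = 4/(9 + 7) = 4/16 = 1/4


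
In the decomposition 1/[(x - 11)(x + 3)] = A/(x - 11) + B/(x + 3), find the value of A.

Cover-up at x = 11: A = 1/(11 + 3) = 1/14


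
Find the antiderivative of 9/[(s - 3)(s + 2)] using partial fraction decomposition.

Decompose: 9/[(s - 3)(s + 2)] = (9/5)/(s - 3) - (9/5)/(s + 2). Integrate each term: (9/5) ln|(s - 3)| - (9/5) ln|(s + 2)| + C


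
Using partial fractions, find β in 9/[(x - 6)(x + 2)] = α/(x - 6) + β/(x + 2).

Cover-up at x = -2: β = 9/(-2 - 6) = -9/8


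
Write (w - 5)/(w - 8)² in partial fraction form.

(w - 5) = α(w - 8) + β. At w = 8: β = 1·8 - 5 = 3. Coeff of w: α = 1
Result: 1/(w - 8) + 3/(w - 8)²


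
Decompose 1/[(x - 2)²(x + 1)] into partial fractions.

Cover-up at x=-1: R = 1/(-1 - 2)² = 1/9. Cover-up at x=2: Q = 1/(2 + 1) = 1/3. Comparing x² coeff: P = -R = -1/9
Result: (-1/9)/(x - 2) + (1/3)/(x - 2)² + (1/9)/(x + 1)


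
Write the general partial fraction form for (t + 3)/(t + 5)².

Repeated linear factor: P/(t + 5) + Q/(t + 5)²


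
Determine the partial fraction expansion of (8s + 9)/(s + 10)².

(8s + 9) = A(s + 10) + B. At s = -10: B = 8·(-10) + 9 = -71. Coeff of s: A = 8
Result: 8/(s + 10) - 71/(s + 10)²


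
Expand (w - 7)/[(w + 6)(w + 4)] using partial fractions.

At w=-6: P = (1·(-6) - 7)/(-6 + 4) = 13/2. At w=-4: Q = (1·(-4) - 7)/(-4 + 6) = -11/2
Result: (13/2)/(w + 6) - (11/2)/(w + 4)


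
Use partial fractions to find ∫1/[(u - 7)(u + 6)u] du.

Cover-up: A = 1/91, B = 1/78, C = -1/42. Decomposition: (1/91)/(u - 7) + (1/78)/(u + 6) - (1/42)/u. Integrate each term: (1/91) ln|(u - 7)| + (1/78) ln|(u + 6)| - (1/42) ln|u| + C


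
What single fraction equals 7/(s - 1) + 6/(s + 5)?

Common denominator (s - 1)(s + 5). Numerator: 7(s + 5) + 6(s - 1) = (7s + 35) + (6s - 6) = 13s + 29
Result: (13s + 29)/[(s - 1)(s + 5)]


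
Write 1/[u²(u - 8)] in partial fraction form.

Cover-up at u=8: γ = 1/(8 - 0)² = 1/64. Cover-up at u=0: β = 1/(0 - 8) = -1/8. Comparing u² coeff: α = -γ = -1/64
Result: (-1/64)/u - (1/8)/u² + (1/64)/(u - 8)


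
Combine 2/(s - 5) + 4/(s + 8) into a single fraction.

Common denominator (s - 5)(s + 8). Numerator: 2(s + 8) + 4(s - 5) = (2s + 16) + (4s - 20) = 6s - 4
Result: (6s - 4)/[(s - 5)(s + 8)]


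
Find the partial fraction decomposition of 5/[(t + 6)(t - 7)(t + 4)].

Using cover-up method: P = 5/26, Q = 5/143, R = -5/22
Result: (5/26)/(t + 6) + (5/143)/(t - 7) - (5/22)/(t + 4)


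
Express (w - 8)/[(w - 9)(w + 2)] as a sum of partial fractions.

At w=9: P = (1·9 - 8)/(9 + 2) = 1/11. At w=-2: Q = (1·(-2) - 8)/(-2 - 9) = 10/11
Result: (1/11)/(w - 9) + (10/11)/(w + 2)


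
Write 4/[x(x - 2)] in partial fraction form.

4/x(x - 2) = A/x + B/(x - 2). A = 4/(0 - 2) = -2, B = 4/(2 - 0) = 2
Result: -2/x + 2/(x - 2)


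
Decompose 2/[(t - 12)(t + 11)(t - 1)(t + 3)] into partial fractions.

Using Heaviside cover-up: (2/3795)/(t - 12) - (1/1104)/(t + 11) - (1/264)/(t - 1) + (1/240)/(t + 3)


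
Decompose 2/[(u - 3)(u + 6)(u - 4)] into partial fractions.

Using cover-up method: P = -2/9, Q = 1/45, R = 1/5
Result: (-2/9)/(u - 3) + (1/45)/(u + 6) + (1/5)/(u - 4)


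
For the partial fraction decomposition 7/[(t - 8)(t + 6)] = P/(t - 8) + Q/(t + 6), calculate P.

Cover-up at t = 8: P = 7/(8 + 6) = 7/14 = 1/2


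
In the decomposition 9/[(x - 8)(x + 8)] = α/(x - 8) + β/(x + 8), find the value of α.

Cover-up at x = 8: α = 9/(8 + 8) = 9/16


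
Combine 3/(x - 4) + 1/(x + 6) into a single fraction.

Common denominator (x - 4)(x + 6). Numerator: 3(x + 6) + 1(x - 4) = (3x + 18) + (x - 4) = 4x + 14
Result: (4x + 14)/[(x - 4)(x + 6)]


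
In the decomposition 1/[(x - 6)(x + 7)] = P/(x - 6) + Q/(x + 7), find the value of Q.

Cover-up at x = -7: Q = 1/(-7 - 6) = -1/13


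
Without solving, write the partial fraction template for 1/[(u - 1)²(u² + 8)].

Repeated linear + quadratic: P/(u - 1) + Q/(u - 1)² + (Ru + S)/(u² + 8)


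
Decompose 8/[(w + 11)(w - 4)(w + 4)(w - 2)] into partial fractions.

Using Heaviside cover-up: (-8/1365)/(w + 11) + (1/30)/(w - 4) + (1/42)/(w + 4) - (2/39)/(w - 2)


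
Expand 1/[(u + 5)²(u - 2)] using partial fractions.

Cover-up at u=2: C = 1/(2 + 5)² = 1/49. Cover-up at u=-5: B = 1/(-5 - 2) = -1/7. Comparing u² coeff: A = -C = -1/49
Result: (-1/49)/(u + 5) - (1/7)/(u + 5)² + (1/49)/(u - 2)


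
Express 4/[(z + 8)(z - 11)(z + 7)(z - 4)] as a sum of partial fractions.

Using Heaviside cover-up: (-1/57)/(z + 8) + (2/1197)/(z - 11) + (2/99)/(z + 7) - (1/231)/(z - 4)


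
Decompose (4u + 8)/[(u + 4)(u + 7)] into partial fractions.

At u=-4: P = (4·(-4) + 8)/(-4 + 7) = -8/3. At u=-7: Q = (4·(-7) + 8)/(-7 + 4) = 20/3
Result: (-8/3)/(u + 4) + (20/3)/(u + 7)


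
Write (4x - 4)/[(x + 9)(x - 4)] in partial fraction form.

At x=-9: A = (4·(-9) - 4)/(-9 - 4) = 40/13. At x=4: B = (4·4 - 4)/(4 + 9) = 12/13
Result: (40/13)/(x + 9) + (12/13)/(x - 4)


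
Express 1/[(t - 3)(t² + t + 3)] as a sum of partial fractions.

Cover-up at t = 3: α = 1/(3² + 1·3 + 3) = 1/15. Then β = -α = -1/15, γ = -α·(1 + 3) = -4/15
Result: (1/15)/(t - 3) - ((1/15)t + 4/15)/(t² + t + 3)


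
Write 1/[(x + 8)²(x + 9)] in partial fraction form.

Cover-up at x=-9: γ = 1/(-9 + 8)² = 1. Cover-up at x=-8: β = 1/(-8 + 9) = 1. Comparing x² coeff: α = -γ = -1
Result: -1/(x + 8) + 1/(x + 8)² + 1/(x + 9)


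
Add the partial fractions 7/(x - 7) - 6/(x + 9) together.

Common denominator (x - 7)(x + 9). Numerator: 7(x + 9) - 6(x - 7) = (7x + 63) - (6x - 42) = x + 105
Result: (x + 105)/[(x - 7)(x + 9)]


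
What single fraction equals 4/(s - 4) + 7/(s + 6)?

Common denominator (s - 4)(s + 6). Numerator: 4(s + 6) + 7(s - 4) = (4s + 24) + (7s - 28) = 11s - 4
Result: (11s - 4)/[(s - 4)(s + 6)]


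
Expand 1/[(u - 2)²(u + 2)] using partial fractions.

Cover-up at u=-2: γ = 1/(-2 - 2)² = 1/16. Cover-up at u=2: β = 1/(2 + 2) = 1/4. Comparing u² coeff: α = -γ = -1/16
Result: (-1/16)/(u - 2) + (1/4)/(u - 2)² + (1/16)/(u + 2)


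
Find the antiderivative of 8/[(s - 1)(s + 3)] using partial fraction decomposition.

Decompose: 8/[(s - 1)(s + 3)] = 2/(s - 1) - 2/(s + 3). Integrate each term: 2 ln|(s - 1)| - 2 ln|(s + 3)| + C


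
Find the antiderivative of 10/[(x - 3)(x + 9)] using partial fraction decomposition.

Decompose: 10/[(x - 3)(x + 9)] = (5/6)/(x - 3) - (5/6)/(x + 9). Integrate each term: (5/6) ln|(x - 3)| - (5/6) ln|(x + 9)| + C


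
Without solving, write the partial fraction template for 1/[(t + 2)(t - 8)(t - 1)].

Three distinct linear factors: P/(t + 2) + Q/(t - 8) + R/(t - 1)


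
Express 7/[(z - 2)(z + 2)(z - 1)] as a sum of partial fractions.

Using cover-up method: A = 7/4, B = 7/12, C = -7/3
Result: (7/4)/(z - 2) + (7/12)/(z + 2) - (7/3)/(z - 1)


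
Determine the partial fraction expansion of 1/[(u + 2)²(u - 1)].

Cover-up at u=1: R = 1/(1 + 2)² = 1/9. Cover-up at u=-2: Q = 1/(-2 - 1) = -1/3. Comparing u² coeff: P = -R = -1/9
Result: (-1/9)/(u + 2) - (1/3)/(u + 2)² + (1/9)/(u - 1)


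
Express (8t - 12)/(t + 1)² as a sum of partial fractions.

(8t - 12) = A(t + 1) + B. At t = -1: B = 8·(-1) - 12 = -20. Coeff of t: A = 8
Result: 8/(t + 1) - 20/(t + 1)²


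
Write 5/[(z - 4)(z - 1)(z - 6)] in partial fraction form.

Using cover-up method: α = -5/6, β = 1/3, γ = 1/2
Result: (-5/6)/(z - 4) + (1/3)/(z - 1) + (1/2)/(z - 6)


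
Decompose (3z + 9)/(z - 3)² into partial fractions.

(3z + 9) = α(z - 3) + β. At z = 3: β = 3·3 + 9 = 18. Coeff of z: α = 3
Result: 3/(z - 3) + 18/(z - 3)²


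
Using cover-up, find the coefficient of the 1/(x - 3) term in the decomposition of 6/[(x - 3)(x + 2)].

Cover (x - 3), set x=3: 6/((x + 2) at x=3) = 6/(5) = 6/5


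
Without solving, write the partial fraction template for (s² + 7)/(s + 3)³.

Repeated linear factor (power 3): A/(s + 3) + B/(s + 3)² + C/(s + 3)³


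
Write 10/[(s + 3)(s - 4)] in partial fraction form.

10/(s + 3)(s - 4) = P/(s + 3) + Q/(s - 4). P = 10/(-3 - 4) = -10/7, Q = 10/(4 + 3) = 10/7
Result: (-10/7)/(s + 3) + (10/7)/(s - 4)


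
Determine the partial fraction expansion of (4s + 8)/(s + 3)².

(4s + 8) = A(s + 3) + B. At s = -3: B = 4·(-3) + 8 = -4. Coeff of s: A = 4
Result: 4/(s + 3) - 4/(s + 3)²


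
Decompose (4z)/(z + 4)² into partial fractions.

(4z) = A(z + 4) + B. At z = -4: B = 4·(-4) + 0 = -16. Coeff of z: A = 4
Result: 4/(z + 4) - 16/(z + 4)²


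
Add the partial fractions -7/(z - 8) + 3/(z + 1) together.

Common denominator (z - 8)(z + 1). Numerator: -7(z + 1) + 3(z - 8) = (-7z - 7) + (3z - 24) = -4z - 31
Result: (-4z - 31)/[(z - 8)(z + 1)]


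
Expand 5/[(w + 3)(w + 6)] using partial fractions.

5/(w + 3)(w + 6) = α/(w + 3) + β/(w + 6). α = 5/(-3 + 6) = 5/3, β = 5/(-6 + 3) = -5/3
Result: (5/3)/(w + 3) - (5/3)/(w + 6)


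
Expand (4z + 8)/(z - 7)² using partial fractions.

(4z + 8) = α(z - 7) + β. At z = 7: β = 4·7 + 8 = 36. Coeff of z: α = 4
Result: 4/(z - 7) + 36/(z - 7)²


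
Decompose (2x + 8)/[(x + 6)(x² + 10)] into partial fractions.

At x=-6: A = (2·(-6) + 8)/((-6)² + 10) = -2/23. B = -A = 2/23, C = 2 - (-6)·A = 34/23
Result: (-2/23)/(x + 6) + ((2/23)x + 34/23)/(x² + 10)


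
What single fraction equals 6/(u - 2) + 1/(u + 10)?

Common denominator (u - 2)(u + 10). Numerator: 6(u + 10) + 1(u - 2) = (6u + 60) + (u - 2) = 7u + 58
Result: (7u + 58)/[(u - 2)(u + 10)]


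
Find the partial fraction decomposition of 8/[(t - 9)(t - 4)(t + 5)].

Using cover-up method: P = 4/35, Q = -8/45, R = 4/63
Result: (4/35)/(t - 9) - (8/45)/(t - 4) + (4/63)/(t + 5)


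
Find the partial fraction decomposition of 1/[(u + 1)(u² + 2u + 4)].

Cover-up at u = -1: α = 1/((-1)² + 2·(-1) + 4) = 1/3. Then β = -α = -1/3, γ = -α·(2 - 1) = -1/3
Result: (1/3)/(u + 1) - ((1/3)u + 1/3)/(u² + 2u + 4)


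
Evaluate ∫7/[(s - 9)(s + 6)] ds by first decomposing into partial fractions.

Decompose: 7/[(s - 9)(s + 6)] = (7/15)/(s - 9) - (7/15)/(s + 6). Integrate each term: (7/15) ln|(s - 9)| - (7/15) ln|(s + 6)| + C


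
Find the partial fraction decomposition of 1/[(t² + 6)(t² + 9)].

Coefficient matching gives P = R = 0, Q = 1/(9-6) = 1/3, S = -Q = -1/3
Result: (1/3)/(t² + 6) - (1/3)/(t² + 9)


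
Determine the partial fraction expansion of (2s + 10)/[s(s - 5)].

At s=0: α = (2·0 + 10)/(0 - 5) = -2. At s=5: β = (2·5 + 10)/(5 - 0) = 4
Result: -2/s + 4/(s - 5)


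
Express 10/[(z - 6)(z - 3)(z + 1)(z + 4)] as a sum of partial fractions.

Using Heaviside cover-up: (1/21)/(z - 6) - (5/42)/(z - 3) + (5/42)/(z + 1) - (1/21)/(z + 4)


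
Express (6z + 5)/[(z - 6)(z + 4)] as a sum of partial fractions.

At z=6: α = (6·6 + 5)/(6 + 4) = 41/10. At z=-4: β = (6·(-4) + 5)/(-4 - 6) = 19/10
Result: (41/10)/(z - 6) + (19/10)/(z + 4)


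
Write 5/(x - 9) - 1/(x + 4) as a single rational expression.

Common denominator (x - 9)(x + 4). Numerator: 5(x + 4) - 1(x - 9) = (5x + 20) - (x - 9) = 4x + 29
Result: (4x + 29)/[(x - 9)(x + 4)]


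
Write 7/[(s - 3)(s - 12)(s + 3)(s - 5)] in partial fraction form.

Using Heaviside cover-up: (7/108)/(s - 3) + (1/135)/(s - 12) - (7/720)/(s + 3) - (1/16)/(s - 5)


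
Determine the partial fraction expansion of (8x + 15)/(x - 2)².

(8x + 15) = A(x - 2) + B. At x = 2: B = 8·2 + 15 = 31. Coeff of x: A = 8
Result: 8/(x - 2) + 31/(x - 2)²


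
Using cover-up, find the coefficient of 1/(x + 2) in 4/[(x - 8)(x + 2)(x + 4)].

Cover (x + 2), set x=-2: 4/[(-2 - 8)(-2 + 4)] = -1/5


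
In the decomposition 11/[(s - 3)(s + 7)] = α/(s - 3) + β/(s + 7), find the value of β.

Cover-up at s = -7: β = 11/(-7 - 3) = -11/10


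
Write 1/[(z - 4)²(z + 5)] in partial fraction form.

Cover-up at z=-5: C = 1/(-5 - 4)² = 1/81. Cover-up at z=4: B = 1/(4 + 5) = 1/9. Comparing z² coeff: A = -C = -1/81
Result: (-1/81)/(z - 4) + (1/9)/(z - 4)² + (1/81)/(z + 5)


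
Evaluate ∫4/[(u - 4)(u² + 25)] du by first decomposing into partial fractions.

Cover-up at u=4: α = 4/(4²+25) = 4/41. Coeff matching: β = -4/41, γ = -16/41. Decomposition: (4/41)/(u - 4) - ((4/41)u + 16/41)/(u² + 25). Integrate: linear → ln, quadratic → (1/2)ln + arctan: (4/41) ln|(u - 4)| - (2/41) ln(u² + 25) - (16/205) arctan(u/5) + C


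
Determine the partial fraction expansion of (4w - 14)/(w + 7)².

(4w - 14) = P(w + 7) + Q. At w = -7: Q = 4·(-7) - 14 = -42. Coeff of w: P = 4
Result: 4/(w + 7) - 42/(w + 7)²


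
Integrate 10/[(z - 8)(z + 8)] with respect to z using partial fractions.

Decompose: 10/[(z - 8)(z + 8)] = (5/8)/(z - 8) - (5/8)/(z + 8). Integrate each term: (5/8) ln|(z - 8)| - (5/8) ln|(z + 8)| + C


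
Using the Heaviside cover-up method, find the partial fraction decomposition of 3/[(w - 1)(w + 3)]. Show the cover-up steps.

Cover (w - 1): set w=1, get P = 3/(1 + 3) = 3/4. Cover (w + 3): set w=-3, get Q = 3/(-3 - 1) = -3/4.
Result: (3/4)/(w - 1) - (3/4)/(w + 3)


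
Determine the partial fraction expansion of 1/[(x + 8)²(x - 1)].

Cover-up at x=1: C = 1/(1 + 8)² = 1/81. Cover-up at x=-8: B = 1/(-8 - 1) = -1/9. Comparing x² coeff: A = -C = -1/81
Result: (-1/81)/(x + 8) - (1/9)/(x + 8)² + (1/81)/(x - 1)


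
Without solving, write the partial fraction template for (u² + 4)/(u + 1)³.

Repeated linear factor (power 3): α/(u + 1) + β/(u + 1)² + γ/(u + 1)³


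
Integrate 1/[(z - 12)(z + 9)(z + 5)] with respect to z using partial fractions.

Cover-up: α = 1/357, β = 1/84, γ = -1/68. Decomposition: (1/357)/(z - 12) + (1/84)/(z + 9) - (1/68)/(z + 5). Integrate each term: (1/357) ln|(z - 12)| + (1/84) ln|(z + 9)| - (1/68) ln|(z + 5)| + C


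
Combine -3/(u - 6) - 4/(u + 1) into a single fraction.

Common denominator (u - 6)(u + 1). Numerator: -3(u + 1) - 4(u - 6) = (-3u - 3) - (4u - 24) = -7u + 21
Result: (-7u + 21)/[(u - 6)(u + 1)]


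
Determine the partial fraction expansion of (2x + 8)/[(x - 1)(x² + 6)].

At x=1: α = (2·1 + 8)/(1² + 6) = 10/7. β = -α = -10/7, γ = 2 - 1·α = 4/7
Result: (10/7)/(x - 1) - ((10/7)x - 4/7)/(x² + 6)


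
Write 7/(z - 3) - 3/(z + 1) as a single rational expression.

Common denominator (z - 3)(z + 1). Numerator: 7(z + 1) - 3(z - 3) = (7z + 7) - (3z - 9) = 4z + 16
Result: (4z + 16)/[(z - 3)(z + 1)]


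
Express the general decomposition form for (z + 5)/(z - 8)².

Repeated linear factor: α/(z - 8) + β/(z - 8)²


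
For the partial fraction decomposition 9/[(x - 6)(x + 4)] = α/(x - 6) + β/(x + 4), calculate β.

Cover-up at x = -4: β = 9/(-4 - 6) = -9/10


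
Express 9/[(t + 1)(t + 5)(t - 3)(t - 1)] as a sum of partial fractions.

Using Heaviside cover-up: (9/32)/(t + 1) - (3/64)/(t + 5) + (9/64)/(t - 3) - (3/8)/(t - 1)


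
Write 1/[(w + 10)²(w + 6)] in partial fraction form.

Cover-up at w=-6: C = 1/(-6 + 10)² = 1/16. Cover-up at w=-10: B = 1/(-10 + 6) = -1/4. Comparing w² coeff: A = -C = -1/16
Result: (-1/16)/(w + 10) - (1/4)/(w + 10)² + (1/16)/(w + 6)


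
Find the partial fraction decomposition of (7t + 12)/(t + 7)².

(7t + 12) = P(t + 7) + Q. At t = -7: Q = 7·(-7) + 12 = -37. Coeff of t: P = 7
Result: 7/(t + 7) - 37/(t + 7)²


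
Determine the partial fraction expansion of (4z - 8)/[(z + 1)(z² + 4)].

At z=-1: A = (4·(-1) - 8)/((-1)² + 4) = -12/5. B = -A = 12/5, C = 4 - (-1)·A = 8/5
Result: (-12/5)/(z + 1) + ((12/5)z + 8/5)/(z² + 4)


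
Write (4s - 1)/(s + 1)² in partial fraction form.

(4s - 1) = A(s + 1) + B. At s = -1: B = 4·(-1) - 1 = -5. Coeff of s: A = 4
Result: 4/(s + 1) - 5/(s + 1)²


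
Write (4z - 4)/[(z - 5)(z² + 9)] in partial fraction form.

At z=5: α = (4·5 - 4)/(5² + 9) = 8/17. β = -α = -8/17, γ = 4 - 5·α = 28/17
Result: (8/17)/(z - 5) - ((8/17)z - 28/17)/(z² + 9)


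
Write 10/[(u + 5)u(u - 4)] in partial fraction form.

Using cover-up method: α = 2/9, β = -1/2, γ = 5/18
Result: (2/9)/(u + 5) - (1/2)/u + (5/18)/(u - 4)


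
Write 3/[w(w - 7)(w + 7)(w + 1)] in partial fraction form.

Using Heaviside cover-up: (-3/49)/w + (3/784)/(w - 7) - (1/196)/(w + 7) + (1/16)/(w + 1)


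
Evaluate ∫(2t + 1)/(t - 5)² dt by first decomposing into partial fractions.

Decompose: α = 2, β = 2·5 + 1 = 11, so (2t + 1)/(t - 5)² = 2/(t - 5) + 11/(t - 5)². Integrate: ∫ α/(t - 5) dt = 2 ln|(t - 5)|; ∫ β/(t - 5)² dt = -11/(t - 5). Sum: 2 ln|(t - 5)| - 11/(t - 5) + C


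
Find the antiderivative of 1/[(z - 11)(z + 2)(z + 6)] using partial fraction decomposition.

Cover-up: A = 1/221, B = -1/52, C = 1/68. Decomposition: (1/221)/(z - 11) - (1/52)/(z + 2) + (1/68)/(z + 6). Integrate each term: (1/221) ln|(z - 11)| - (1/52) ln|(z + 2)| + (1/68) ln|(z + 6)| + C


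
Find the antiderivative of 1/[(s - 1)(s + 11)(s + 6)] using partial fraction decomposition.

Cover-up: A = 1/84, B = 1/60, C = -1/35. Decomposition: (1/84)/(s - 1) + (1/60)/(s + 11) - (1/35)/(s + 6). Integrate each term: (1/84) ln|(s - 1)| + (1/60) ln|(s + 11)| - (1/35) ln|(s + 6)| + C


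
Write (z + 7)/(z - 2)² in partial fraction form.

(z + 7) = P(z - 2) + Q. At z = 2: Q = 1·2 + 7 = 9. Coeff of z: P = 1
Result: 1/(z - 2) + 9/(z - 2)²


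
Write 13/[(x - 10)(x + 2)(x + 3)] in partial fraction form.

Using cover-up method: α = 1/12, β = -13/12, γ = 1
Result: (1/12)/(x - 10) - (13/12)/(x + 2) + 1/(x + 3)


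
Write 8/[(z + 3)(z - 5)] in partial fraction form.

8/(z + 3)(z - 5) = A/(z + 3) + B/(z - 5). A = 8/(-3 - 5) = -1, B = 8/(5 + 3) = 1
Result: -1/(z + 3) + 1/(z - 5)


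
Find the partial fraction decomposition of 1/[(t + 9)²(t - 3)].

Cover-up at t=3: C = 1/(3 + 9)² = 1/144. Cover-up at t=-9: B = 1/(-9 - 3) = -1/12. Comparing t² coeff: A = -C = -1/144
Result: (-1/144)/(t + 9) - (1/12)/(t + 9)² + (1/144)/(t - 3)


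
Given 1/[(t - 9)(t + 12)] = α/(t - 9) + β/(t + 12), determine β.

Cover-up at t = -12: β = 1/(-12 - 9) = -1/21


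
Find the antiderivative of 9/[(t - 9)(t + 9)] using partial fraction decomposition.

Decompose: 9/[(t - 9)(t + 9)] = (1/2)/(t - 9) - (1/2)/(t + 9). Integrate each term: (1/2) ln|(t - 9)| - (1/2) ln|(t + 9)| + C


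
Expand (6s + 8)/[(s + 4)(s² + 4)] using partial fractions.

At s=-4: A = (6·(-4) + 8)/((-4)² + 4) = -4/5. B = -A = 4/5, C = 6 - (-4)·A = 14/5
Result: (-4/5)/(s + 4) + ((4/5)s + 14/5)/(s² + 4)


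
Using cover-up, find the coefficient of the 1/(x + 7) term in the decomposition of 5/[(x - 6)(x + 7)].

Cover (x + 7), set x=-7: 5/((x - 6) at x=-7) = 5/(-13) = -5/13


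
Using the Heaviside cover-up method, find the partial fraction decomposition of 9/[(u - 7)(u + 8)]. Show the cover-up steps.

Cover (u - 7): set u=7, get α = 9/(7 + 8) = 3/5. Cover (u + 8): set u=-8, get β = 9/(-8 - 7) = -3/5.
Result: (3/5)/(u - 7) - (3/5)/(u + 8)


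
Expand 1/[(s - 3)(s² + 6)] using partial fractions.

Cover-up at s = 3: A = 1/(3² + 6) = 1/15. Then B = -A = -1/15, C = -A·(0 + 3) = -1/5
Result: (1/15)/(s - 3) - ((1/15)s + 1/5)/(s² + 6)


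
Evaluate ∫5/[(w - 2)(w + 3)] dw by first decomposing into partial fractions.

Decompose: 5/[(w - 2)(w + 3)] = 1/(w - 2) - 1/(w + 3). Integrate each term: ln|(w - 2)| - ln|(w + 3)| + C


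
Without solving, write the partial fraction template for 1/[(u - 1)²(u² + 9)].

Repeated linear + quadratic: A/(u - 1) + B/(u - 1)² + (Cu + D)/(u² + 9)


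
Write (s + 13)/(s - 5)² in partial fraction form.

(s + 13) = P(s - 5) + Q. At s = 5: Q = 1·5 + 13 = 18. Coeff of s: P = 1
Result: 1/(s - 5) + 18/(s - 5)²


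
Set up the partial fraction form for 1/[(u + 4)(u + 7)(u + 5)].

Three distinct linear factors: P/(u + 4) + Q/(u + 7) + R/(u + 5)


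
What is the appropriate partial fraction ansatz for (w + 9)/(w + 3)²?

Repeated linear factor: A/(w + 3) + B/(w + 3)²


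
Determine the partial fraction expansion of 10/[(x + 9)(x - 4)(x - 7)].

Using cover-up method: α = 5/104, β = -10/39, γ = 5/24
Result: (5/104)/(x + 9) - (10/39)/(x - 4) + (5/24)/(x - 7)


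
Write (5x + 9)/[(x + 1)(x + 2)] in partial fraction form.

At x=-1: P = (5·(-1) + 9)/(-1 + 2) = 4. At x=-2: Q = (5·(-2) + 9)/(-2 + 1) = 1
Result: 4/(x + 1) + 1/(x + 2)


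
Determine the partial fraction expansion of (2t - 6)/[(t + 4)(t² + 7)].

At t=-4: α = (2·(-4) - 6)/((-4)² + 7) = -14/23. β = -α = 14/23, γ = 2 - (-4)·α = -10/23
Result: (-14/23)/(t + 4) + ((14/23)t - 10/23)/(t² + 7)


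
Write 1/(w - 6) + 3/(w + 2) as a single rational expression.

Common denominator (w - 6)(w + 2). Numerator: 1(w + 2) + 3(w - 6) = (w + 2) + (3w - 18) = 4w - 16
Result: (4w - 16)/[(w - 6)(w + 2)]


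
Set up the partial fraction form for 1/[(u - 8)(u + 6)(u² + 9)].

Two linear + quadratic: α/(u - 8) + β/(u + 6) + (γu + δ)/(u² + 9)


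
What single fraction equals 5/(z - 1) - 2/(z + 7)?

Common denominator (z - 1)(z + 7). Numerator: 5(z + 7) - 2(z - 1) = (5z + 35) - (2z - 2) = 3z + 37
Result: (3z + 37)/[(z - 1)(z + 7)]


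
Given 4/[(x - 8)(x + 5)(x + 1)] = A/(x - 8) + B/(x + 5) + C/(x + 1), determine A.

Cover-up at x = 8: A = 4/[(8 + 5)(8 + 1)] = 4/[(13)(9)] = 4/117


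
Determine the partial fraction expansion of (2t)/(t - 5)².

(2t) = α(t - 5) + β. At t = 5: β = 2·5 + 0 = 10. Coeff of t: α = 2
Result: 2/(t - 5) + 10/(t - 5)²


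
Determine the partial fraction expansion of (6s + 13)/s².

(6s + 13) = As + B. At s = 0: B = 6·0 + 13 = 13. Coeff of s: A = 6
Result: 6/s + 13/s²


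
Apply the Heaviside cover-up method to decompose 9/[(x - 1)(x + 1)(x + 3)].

Cover (x - 1), x=1: P = 9/[(1 + 1)(1 + 3)] = 9/8. Cover (x + 1), x=-1: Q = 9/[(-1 - 1)(-1 + 3)] = -9/4. Cover (x + 3), x=-3: R = 9/[(-3 - 1)(-3 + 1)] = 9/8.
Result: (9/8)/(x - 1) - (9/4)/(x + 1) + (9/8)/(x + 3)


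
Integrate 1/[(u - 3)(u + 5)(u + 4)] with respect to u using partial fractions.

Cover-up: A = 1/56, B = 1/8, C = -1/7. Decomposition: (1/56)/(u - 3) + (1/8)/(u + 5) - (1/7)/(u + 4). Integrate each term: (1/56) ln|(u - 3)| + (1/8) ln|(u + 5)| - (1/7) ln|(u + 4)| + C


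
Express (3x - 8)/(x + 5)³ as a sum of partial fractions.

(3x - 8) = α(x + 5)² + β(x + 5) + γ. At x = -5: γ = 3·(-5) - 8 = -23. Coefficients: α = 0, β = 3
Result: 3/(x + 5)² - 23/(x + 5)³


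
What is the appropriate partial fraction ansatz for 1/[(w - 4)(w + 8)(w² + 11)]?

Two linear + quadratic: P/(w - 4) + Q/(w + 8) + (Rw + S)/(w² + 11)


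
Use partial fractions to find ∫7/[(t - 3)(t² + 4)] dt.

Cover-up at t=3: P = 7/(3²+4) = 7/13. Coeff matching: Q = -7/13, R = -21/13. Decomposition: (7/13)/(t - 3) - ((7/13)t + 21/13)/(t² + 4). Integrate: linear → ln, quadratic → (1/2)ln + arctan: (7/13) ln|(t - 3)| - (7/26) ln(t² + 4) - (21/26) arctan(t/2) + C


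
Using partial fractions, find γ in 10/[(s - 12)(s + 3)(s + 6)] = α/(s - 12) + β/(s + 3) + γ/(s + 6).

Cover-up at s = -6: γ = 10/[(-6 - 12)(-6 + 3)] = 10/[(-18)(-3)] = 10/54 = 5/27


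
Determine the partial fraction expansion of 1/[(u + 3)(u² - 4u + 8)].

Cover-up at u = -3: A = 1/((-3)² - 4·(-3) + 8) = 1/29. Then B = -A = -1/29, C = -A·(-4 - 3) = 7/29
Result: (1/29)/(u + 3) - ((1/29)u - 7/29)/(u² - 4u + 8)


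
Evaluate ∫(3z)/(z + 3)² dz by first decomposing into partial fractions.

Decompose: P = 3, Q = 3·(-3) + 0 = -9, so (3z)/(z + 3)² = 3/(z + 3) - 9/(z + 3)². Integrate: ∫ P/(z + 3) dz = 3 ln|(z + 3)|; ∫ Q/(z + 3)² dz = 9/(z + 3). Sum: 3 ln|(z + 3)| + 9/(z + 3) + C


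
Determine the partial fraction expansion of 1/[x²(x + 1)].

Cover-up at x=-1: R = 1/(-1 - 0)² = 1. Cover-up at x=0: Q = 1/(0 + 1) = 1. Comparing x² coeff: P = -R = -1
Result: -1/x + 1/x² + 1/(x + 1)


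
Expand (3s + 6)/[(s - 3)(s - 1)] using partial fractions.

At s=3: α = (3·3 + 6)/(3 - 1) = 15/2. At s=1: β = (3·1 + 6)/(1 - 3) = -9/2
Result: (15/2)/(s - 3) - (9/2)/(s - 1)


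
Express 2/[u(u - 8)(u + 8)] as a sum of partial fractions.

Using cover-up method: α = -1/32, β = 1/64, γ = 1/64
Result: (-1/32)/u + (1/64)/(u - 8) + (1/64)/(u + 8)


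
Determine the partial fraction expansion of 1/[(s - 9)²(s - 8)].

Cover-up at s=8: R = 1/(8 - 9)² = 1. Cover-up at s=9: Q = 1/(9 - 8) = 1. Comparing s² coeff: P = -R = -1
Result: -1/(s - 9) + 1/(s - 9)² + 1/(s - 8)


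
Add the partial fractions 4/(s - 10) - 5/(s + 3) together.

Common denominator (s - 10)(s + 3). Numerator: 4(s + 3) - 5(s - 10) = (4s + 12) - (5s - 50) = -s + 62
Result: (-s + 62)/[(s - 10)(s + 3)]


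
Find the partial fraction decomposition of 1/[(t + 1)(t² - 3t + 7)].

Cover-up at t = -1: α = 1/((-1)² - 3·(-1) + 7) = 1/11. Then β = -α = -1/11, γ = -α·(-3 - 1) = 4/11
Result: (1/11)/(t + 1) - ((1/11)t - 4/11)/(t² - 3t + 7)


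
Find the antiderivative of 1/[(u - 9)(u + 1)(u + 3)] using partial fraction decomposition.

Cover-up: P = 1/120, Q = -1/20, R = 1/24. Decomposition: (1/120)/(u - 9) - (1/20)/(u + 1) + (1/24)/(u + 3). Integrate each term: (1/120) ln|(u - 9)| - (1/20) ln|(u + 1)| + (1/24) ln|(u + 3)| + C


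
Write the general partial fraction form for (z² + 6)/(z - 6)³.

Repeated linear factor (power 3): P/(z - 6) + Q/(z - 6)² + R/(z - 6)³


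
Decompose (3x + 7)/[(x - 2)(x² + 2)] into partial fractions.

At x=2: P = (3·2 + 7)/(2² + 2) = 13/6. Q = -P = -13/6, R = 3 - 2·P = -4/3
Result: (13/6)/(x - 2) - ((13/6)x + 4/3)/(x² + 2)


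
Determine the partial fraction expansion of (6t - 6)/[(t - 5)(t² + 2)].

At t=5: P = (6·5 - 6)/(5² + 2) = 8/9. Q = -P = -8/9, R = 6 - 5·P = 14/9
Result: (8/9)/(t - 5) - ((8/9)t - 14/9)/(t² + 2)


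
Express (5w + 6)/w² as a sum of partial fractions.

(5w + 6) = Aw + B. At w = 0: B = 5·0 + 6 = 6. Coeff of w: A = 5
Result: 5/w + 6/w²


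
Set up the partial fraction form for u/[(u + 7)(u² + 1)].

Linear + irreducible quadratic: α/(u + 7) + (βu + γ)/(u² + 1)


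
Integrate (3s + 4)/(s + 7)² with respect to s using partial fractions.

Decompose: A = 3, B = 3·(-7) + 4 = -17, so (3s + 4)/(s + 7)² = 3/(s + 7) - 17/(s + 7)². Integrate: ∫ A/(s + 7) ds = 3 ln|(s + 7)|; ∫ B/(s + 7)² ds = 17/(s + 7). Sum: 3 ln|(s + 7)| + 17/(s + 7) + C


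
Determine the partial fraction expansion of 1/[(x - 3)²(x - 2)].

Cover-up at x=2: γ = 1/(2 - 3)² = 1. Cover-up at x=3: β = 1/(3 - 2) = 1. Comparing x² coeff: α = -γ = -1
Result: -1/(x - 3) + 1/(x - 3)² + 1/(x - 2)


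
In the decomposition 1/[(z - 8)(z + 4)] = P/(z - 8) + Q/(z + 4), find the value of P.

Cover-up at z = 8: P = 1/(8 + 4) = 1/12


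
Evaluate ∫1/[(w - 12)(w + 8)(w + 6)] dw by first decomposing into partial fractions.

Cover-up: P = 1/360, Q = 1/40, R = -1/36. Decomposition: (1/360)/(w - 12) + (1/40)/(w + 8) - (1/36)/(w + 6). Integrate each term: (1/360) ln|(w - 12)| + (1/40) ln|(w + 8)| - (1/36) ln|(w + 6)| + C


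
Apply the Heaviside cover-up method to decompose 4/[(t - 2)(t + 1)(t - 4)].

Cover (t - 2), t=2: A = 4/[(2 + 1)(2 - 4)] = -2/3. Cover (t + 1), t=-1: B = 4/[(-1 - 2)(-1 - 4)] = 4/15. Cover (t - 4), t=4: C = 4/[(4 - 2)(4 + 1)] = 2/5.
Result: (-2/3)/(t - 2) + (4/15)/(t + 1) + (2/5)/(t - 4)


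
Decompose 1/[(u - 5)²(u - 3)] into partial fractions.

Cover-up at u=3: R = 1/(3 - 5)² = 1/4. Cover-up at u=5: Q = 1/(5 - 3) = 1/2. Comparing u² coeff: P = -R = -1/4
Result: (-1/4)/(u - 5) + (1/2)/(u - 5)² + (1/4)/(u - 3)


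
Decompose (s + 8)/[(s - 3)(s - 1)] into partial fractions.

At s=3: P = (1·3 + 8)/(3 - 1) = 11/2. At s=1: Q = (1·1 + 8)/(1 - 3) = -9/2
Result: (11/2)/(s - 3) - (9/2)/(s - 1)


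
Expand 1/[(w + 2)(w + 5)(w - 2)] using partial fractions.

Using cover-up method: α = -1/12, β = 1/21, γ = 1/28
Result: (-1/12)/(w + 2) + (1/21)/(w + 5) + (1/28)/(w - 2)


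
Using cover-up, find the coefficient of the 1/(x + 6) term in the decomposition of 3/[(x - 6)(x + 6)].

Cover (x + 6), set x=-6: 3/((x - 6) at x=-6) = 3/(-12) = -1/4


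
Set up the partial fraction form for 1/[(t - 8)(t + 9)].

Distinct linear factors: A/(t - 8) + B/(t + 9)


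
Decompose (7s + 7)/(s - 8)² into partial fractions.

(7s + 7) = A(s - 8) + B. At s = 8: B = 7·8 + 7 = 63. Coeff of s: A = 7
Result: 7/(s - 8) + 63/(s - 8)²


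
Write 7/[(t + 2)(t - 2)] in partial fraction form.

7/(t + 2)(t - 2) = α/(t + 2) + β/(t - 2). α = 7/(-2 - 2) = -7/4, β = 7/(2 + 2) = 7/4
Result: (-7/4)/(t + 2) + (7/4)/(t - 2)


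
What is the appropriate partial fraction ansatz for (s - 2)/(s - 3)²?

Repeated linear factor: α/(s - 3) + β/(s - 3)²


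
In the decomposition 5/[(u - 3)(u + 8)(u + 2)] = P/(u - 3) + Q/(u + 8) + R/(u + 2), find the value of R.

Cover-up at u = -2: R = 5/[(-2 - 3)(-2 + 8)] = 5/[(-5)(6)] = -5/30 = -1/6


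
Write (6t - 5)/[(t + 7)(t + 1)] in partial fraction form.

At t=-7: A = (6·(-7) - 5)/(-7 + 1) = 47/6. At t=-1: B = (6·(-1) - 5)/(-1 + 7) = -11/6
Result: (47/6)/(t + 7) - (11/6)/(t + 1)


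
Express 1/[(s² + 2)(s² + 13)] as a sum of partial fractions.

Coefficient matching gives P = R = 0, Q = 1/(13-2) = 1/11, S = -Q = -1/11
Result: (1/11)/(s² + 2) - (1/11)/(s² + 13)


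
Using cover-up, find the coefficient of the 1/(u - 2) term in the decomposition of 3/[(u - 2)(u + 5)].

Cover (u - 2), set u=2: 3/((u + 5) at u=2) = 3/(7) = 3/7


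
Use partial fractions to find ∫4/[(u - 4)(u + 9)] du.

Decompose: 4/[(u - 4)(u + 9)] = (4/13)/(u - 4) - (4/13)/(u + 9). Integrate each term: (4/13) ln|(u - 4)| - (4/13) ln|(u + 9)| + C


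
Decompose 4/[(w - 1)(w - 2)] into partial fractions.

4/(w - 1)(w - 2) = P/(w - 1) + Q/(w - 2). P = 4/(1 - 2) = -4, Q = 4/(2 - 1) = 4
Result: -4/(w - 1) + 4/(w - 2)


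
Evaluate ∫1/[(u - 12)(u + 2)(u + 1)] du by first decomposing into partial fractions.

Cover-up: A = 1/182, B = 1/14, C = -1/13. Decomposition: (1/182)/(u - 12) + (1/14)/(u + 2) - (1/13)/(u + 1). Integrate each term: (1/182) ln|(u - 12)| + (1/14) ln|(u + 2)| - (1/13) ln|(u + 1)| + C


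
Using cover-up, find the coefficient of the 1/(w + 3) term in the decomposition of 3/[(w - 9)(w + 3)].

Cover (w + 3), set w=-3: 3/((w - 9) at w=-3) = 3/(-12) = -1/4


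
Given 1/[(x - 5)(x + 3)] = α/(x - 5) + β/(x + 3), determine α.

Cover-up at x = 5: α = 1/(5 + 3) = 1/8


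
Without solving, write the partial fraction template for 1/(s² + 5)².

Repeated quadratic factor: (As + B)/(s² + 5) + (Cs + D)/(s² + 5)²


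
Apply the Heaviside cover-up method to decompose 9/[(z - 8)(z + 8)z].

Cover (z - 8), z=8: A = 9/[(8 + 8)(8 - 0)] = 9/128. Cover (z + 8), z=-8: B = 9/[(-8 - 8)(-8 - 0)] = 9/128. Cover z, z=0: C = 9/[(0 - 8)(0 + 8)] = -9/64.
Result: (9/128)/(z - 8) + (9/128)/(z + 8) - (9/64)/z


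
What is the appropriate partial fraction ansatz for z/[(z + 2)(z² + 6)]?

Linear + irreducible quadratic: P/(z + 2) + (Qz + R)/(z² + 6)


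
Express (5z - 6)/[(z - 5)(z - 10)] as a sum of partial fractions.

At z=5: A = (5·5 - 6)/(5 - 10) = -19/5. At z=10: B = (5·10 - 6)/(10 - 5) = 44/5
Result: (-19/5)/(z - 5) + (44/5)/(z - 10)


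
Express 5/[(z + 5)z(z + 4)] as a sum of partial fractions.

Using cover-up method: α = 1, β = 1/4, γ = -5/4
Result: 1/(z + 5) + (1/4)/z - (5/4)/(z + 4)


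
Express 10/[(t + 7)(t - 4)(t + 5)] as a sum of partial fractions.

Using cover-up method: α = 5/11, β = 10/99, γ = -5/9
Result: (5/11)/(t + 7) + (10/99)/(t - 4) - (5/9)/(t + 5)


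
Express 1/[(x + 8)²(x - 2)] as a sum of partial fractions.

Cover-up at x=2: R = 1/(2 + 8)² = 1/100. Cover-up at x=-8: Q = 1/(-8 - 2) = -1/10. Comparing x² coeff: P = -R = -1/100
Result: (-1/100)/(x + 8) - (1/10)/(x + 8)² + (1/100)/(x - 2)


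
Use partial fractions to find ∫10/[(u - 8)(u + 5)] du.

Decompose: 10/[(u - 8)(u + 5)] = (10/13)/(u - 8) - (10/13)/(u + 5). Integrate each term: (10/13) ln|(u - 8)| - (10/13) ln|(u + 5)| + C


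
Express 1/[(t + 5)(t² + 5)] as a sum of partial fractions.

Cover-up at t = -5: P = 1/((-5)² + 5) = 1/30. Then Q = -P = -1/30, R = -P·(0 - 5) = 1/6
Result: (1/30)/(t + 5) - ((1/30)t - 1/6)/(t² + 5)


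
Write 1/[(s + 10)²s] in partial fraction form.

Cover-up at s=0: R = 1/(0 + 10)² = 1/100. Cover-up at s=-10: Q = 1/(-10 - 0) = -1/10. Comparing s² coeff: P = -R = -1/100
Result: (-1/100)/(s + 10) - (1/10)/(s + 10)² + (1/100)/s


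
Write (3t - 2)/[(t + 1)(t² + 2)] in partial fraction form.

At t=-1: A = (3·(-1) - 2)/((-1)² + 2) = -5/3. B = -A = 5/3, C = 3 - (-1)·A = 4/3
Result: (-5/3)/(t + 1) + ((5/3)t + 4/3)/(t² + 2)


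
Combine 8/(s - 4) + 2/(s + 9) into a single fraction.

Common denominator (s - 4)(s + 9). Numerator: 8(s + 9) + 2(s - 4) = (8s + 72) + (2s - 8) = 10s + 64
Result: (10s + 64)/[(s - 4)(s + 9)]


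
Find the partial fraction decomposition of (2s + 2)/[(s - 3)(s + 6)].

At s=3: A = (2·3 + 2)/(3 + 6) = 8/9. At s=-6: B = (2·(-6) + 2)/(-6 - 3) = 10/9
Result: (8/9)/(s - 3) + (10/9)/(s + 6)


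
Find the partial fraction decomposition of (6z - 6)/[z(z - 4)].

At z=0: α = (6·0 - 6)/(0 - 4) = 3/2. At z=4: β = (6·4 - 6)/(4 - 0) = 9/2
Result: (3/2)/z + (9/2)/(z - 4)


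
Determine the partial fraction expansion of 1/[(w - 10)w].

1/(w - 10)w = A/(w - 10) + B/w. A = 1/(10 - 0) = 1/10, B = 1/(0 - 10) = -1/10
Result: (1/10)/(w - 10) - (1/10)/w


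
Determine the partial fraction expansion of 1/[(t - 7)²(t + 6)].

Cover-up at t=-6: R = 1/(-6 - 7)² = 1/169. Cover-up at t=7: Q = 1/(7 + 6) = 1/13. Comparing t² coeff: P = -R = -1/169
Result: (-1/169)/(t - 7) + (1/13)/(t - 7)² + (1/169)/(t + 6)


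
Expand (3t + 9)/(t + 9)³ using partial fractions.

(3t + 9) = P(t + 9)² + Q(t + 9) + R. At t = -9: R = 3·(-9) + 9 = -18. Coefficients: P = 0, Q = 3
Result: 3/(t + 9)² - 18/(t + 9)³


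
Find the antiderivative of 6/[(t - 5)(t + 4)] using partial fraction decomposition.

Decompose: 6/[(t - 5)(t + 4)] = (2/3)/(t - 5) - (2/3)/(t + 4). Integrate each term: (2/3) ln|(t - 5)| - (2/3) ln|(t + 4)| + C


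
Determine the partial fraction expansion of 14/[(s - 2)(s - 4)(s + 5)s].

Using Heaviside cover-up: (-1/2)/(s - 2) + (7/36)/(s - 4) - (2/45)/(s + 5) + (7/20)/s


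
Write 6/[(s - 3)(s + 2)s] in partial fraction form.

Using cover-up method: P = 2/5, Q = 3/5, R = -1
Result: (2/5)/(s - 3) + (3/5)/(s + 2) - 1/s


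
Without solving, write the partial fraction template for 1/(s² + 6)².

Repeated quadratic factor: (Ps + Q)/(s² + 6) + (Rs + S)/(s² + 6)²


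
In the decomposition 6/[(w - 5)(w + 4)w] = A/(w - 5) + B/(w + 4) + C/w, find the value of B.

Cover-up at w = -4: B = 6/[(-4 - 5)(-4 - 0)] = 6/[(-9)(-4)] = 6/36 = 1/6


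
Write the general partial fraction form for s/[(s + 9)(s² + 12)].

Linear + irreducible quadratic: α/(s + 9) + (βs + γ)/(s² + 12)


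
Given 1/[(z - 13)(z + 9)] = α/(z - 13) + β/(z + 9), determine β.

Cover-up at z = -9: β = 1/(-9 - 13) = -1/22


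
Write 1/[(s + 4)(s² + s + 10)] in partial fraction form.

Cover-up at s = -4: P = 1/((-4)² + 1·(-4) + 10) = 1/22. Then Q = -P = -1/22, R = -P·(1 - 4) = 3/22
Result: (1/22)/(s + 4) - ((1/22)s - 3/22)/(s² + s + 10)


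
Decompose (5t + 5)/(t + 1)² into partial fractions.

(5t + 5) = P(t + 1) + Q. At t = -1: Q = 5·(-1) + 5 = 0. Coeff of t: P = 5
Result: 5/(t + 1)


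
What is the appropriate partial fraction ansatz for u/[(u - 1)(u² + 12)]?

Linear + irreducible quadratic: P/(u - 1) + (Qu + R)/(u² + 12)


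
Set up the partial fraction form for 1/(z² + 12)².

Repeated quadratic factor: (Az + B)/(z² + 12) + (Cz + D)/(z² + 12)²


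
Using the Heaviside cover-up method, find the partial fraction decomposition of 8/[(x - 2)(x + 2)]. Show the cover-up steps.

Cover (x - 2): set x=2, get α = 8/(2 + 2) = 2. Cover (x + 2): set x=-2, get β = 8/(-2 - 2) = -2.
Result: 2/(x - 2) - 2/(x + 2)


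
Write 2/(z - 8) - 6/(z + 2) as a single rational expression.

Common denominator (z - 8)(z + 2). Numerator: 2(z + 2) - 6(z - 8) = (2z + 4) - (6z - 48) = -4z + 52
Result: (-4z + 52)/[(z - 8)(z + 2)]


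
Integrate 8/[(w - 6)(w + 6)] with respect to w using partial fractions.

Decompose: 8/[(w - 6)(w + 6)] = (2/3)/(w - 6) - (2/3)/(w + 6). Integrate each term: (2/3) ln|(w - 6)| - (2/3) ln|(w + 6)| + C


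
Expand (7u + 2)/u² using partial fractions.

(7u + 2) = Au + B. At u = 0: B = 7·0 + 2 = 2. Coeff of u: A = 7
Result: 7/u + 2/u²


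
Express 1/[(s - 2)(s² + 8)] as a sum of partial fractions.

Cover-up at s = 2: A = 1/(2² + 8) = 1/12. Then B = -A = -1/12, C = -A·(0 + 2) = -1/6
Result: (1/12)/(s - 2) - ((1/12)s + 1/6)/(s² + 8)


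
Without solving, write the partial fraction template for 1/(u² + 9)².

Repeated quadratic factor: (αu + β)/(u² + 9) + (γu + δ)/(u² + 9)²


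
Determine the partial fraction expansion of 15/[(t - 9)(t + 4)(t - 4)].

Using cover-up method: P = 3/13, Q = 15/104, R = -3/8
Result: (3/13)/(t - 9) + (15/104)/(t + 4) - (3/8)/(t - 4)


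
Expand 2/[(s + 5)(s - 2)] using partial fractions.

2/(s + 5)(s - 2) = P/(s + 5) + Q/(s - 2). P = 2/(-5 - 2) = -2/7, Q = 2/(2 + 5) = 2/7
Result: (-2/7)/(s + 5) + (2/7)/(s - 2)


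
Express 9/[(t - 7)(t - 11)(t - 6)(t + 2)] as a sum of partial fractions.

Using Heaviside cover-up: (-1/4)/(t - 7) + (9/260)/(t - 11) + (9/40)/(t - 6) - (1/104)/(t + 2)
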